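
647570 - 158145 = 489425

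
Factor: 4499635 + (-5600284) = -3^1 * 11^1 * 33353^1= -  1100649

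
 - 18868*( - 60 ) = 1132080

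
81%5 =1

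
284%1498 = 284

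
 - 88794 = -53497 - 35297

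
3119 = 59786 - 56667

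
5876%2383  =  1110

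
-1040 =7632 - 8672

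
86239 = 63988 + 22251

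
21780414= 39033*558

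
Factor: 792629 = 792629^1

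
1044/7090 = 522/3545 = 0.15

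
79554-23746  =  55808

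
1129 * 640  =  722560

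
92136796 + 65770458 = 157907254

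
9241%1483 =343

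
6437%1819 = 980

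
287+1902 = 2189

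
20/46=10/23 = 0.43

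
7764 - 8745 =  - 981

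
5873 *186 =1092378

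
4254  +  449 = 4703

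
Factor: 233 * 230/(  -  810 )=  - 3^(  -  4)* 23^1* 233^1 =- 5359/81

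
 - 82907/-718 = 82907/718 =115.47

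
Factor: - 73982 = -2^1*71^1*521^1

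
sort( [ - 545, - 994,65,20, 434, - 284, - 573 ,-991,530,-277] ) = [ - 994, - 991, - 573,- 545 , - 284, - 277, 20,65 , 434 , 530] 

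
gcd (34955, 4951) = 1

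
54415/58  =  938 + 11/58 = 938.19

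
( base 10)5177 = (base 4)1100321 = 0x1439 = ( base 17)10f9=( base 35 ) 47w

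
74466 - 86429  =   - 11963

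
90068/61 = 90068/61 = 1476.52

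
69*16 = 1104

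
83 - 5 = 78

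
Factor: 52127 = 52127^1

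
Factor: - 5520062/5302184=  - 2760031/2651092 = - 2^( - 2 )*662773^( - 1)*2760031^1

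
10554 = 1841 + 8713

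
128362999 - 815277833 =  - 686914834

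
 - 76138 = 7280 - 83418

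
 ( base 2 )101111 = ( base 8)57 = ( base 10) 47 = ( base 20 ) 27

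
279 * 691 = 192789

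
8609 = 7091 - -1518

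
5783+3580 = 9363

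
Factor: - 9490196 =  - 2^2*19^1*193^1*647^1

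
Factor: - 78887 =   -  78887^1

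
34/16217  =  34/16217=0.00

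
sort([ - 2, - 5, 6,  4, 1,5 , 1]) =[  -  5, - 2,1,1, 4,5, 6]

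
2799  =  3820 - 1021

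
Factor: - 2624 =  - 2^6*41^1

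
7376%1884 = 1724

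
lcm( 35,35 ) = 35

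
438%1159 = 438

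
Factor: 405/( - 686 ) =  - 2^( - 1)*3^4*5^1*7^( - 3) 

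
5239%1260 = 199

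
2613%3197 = 2613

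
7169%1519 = 1093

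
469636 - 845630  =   - 375994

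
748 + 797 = 1545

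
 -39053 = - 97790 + 58737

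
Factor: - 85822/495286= - 83/479  =  -83^1*479^(-1)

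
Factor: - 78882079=- 3449^1*22871^1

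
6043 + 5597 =11640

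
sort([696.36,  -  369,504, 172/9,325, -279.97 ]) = [ - 369, - 279.97 , 172/9, 325,504,696.36]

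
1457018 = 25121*58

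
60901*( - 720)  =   - 43848720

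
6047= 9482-3435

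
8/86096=1/10762= 0.00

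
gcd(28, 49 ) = 7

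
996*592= 589632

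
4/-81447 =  - 4/81447=- 0.00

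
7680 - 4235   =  3445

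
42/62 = 21/31 = 0.68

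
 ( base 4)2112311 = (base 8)22665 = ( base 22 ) jkh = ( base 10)9653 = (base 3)111020112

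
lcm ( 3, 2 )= 6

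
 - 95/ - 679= 95/679= 0.14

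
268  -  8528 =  - 8260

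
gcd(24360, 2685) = 15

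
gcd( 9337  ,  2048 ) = 1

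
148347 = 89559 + 58788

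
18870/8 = 2358 + 3/4 = 2358.75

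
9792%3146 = 354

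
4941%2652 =2289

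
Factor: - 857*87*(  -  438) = 32656842 = 2^1 * 3^2*29^1*73^1 * 857^1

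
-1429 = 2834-4263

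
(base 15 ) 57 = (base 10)82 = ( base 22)3G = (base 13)64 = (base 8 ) 122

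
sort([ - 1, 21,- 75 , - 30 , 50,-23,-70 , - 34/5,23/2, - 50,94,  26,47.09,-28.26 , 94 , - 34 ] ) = [ - 75, - 70, - 50, - 34, - 30, - 28.26, - 23,  -  34/5, - 1,23/2,21,26,47.09,50, 94, 94]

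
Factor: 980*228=2^4*3^1*5^1*7^2*19^1  =  223440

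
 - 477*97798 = -46649646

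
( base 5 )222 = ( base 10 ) 62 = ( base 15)42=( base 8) 76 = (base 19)35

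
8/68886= 4/34443= 0.00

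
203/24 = 8 + 11/24 = 8.46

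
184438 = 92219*2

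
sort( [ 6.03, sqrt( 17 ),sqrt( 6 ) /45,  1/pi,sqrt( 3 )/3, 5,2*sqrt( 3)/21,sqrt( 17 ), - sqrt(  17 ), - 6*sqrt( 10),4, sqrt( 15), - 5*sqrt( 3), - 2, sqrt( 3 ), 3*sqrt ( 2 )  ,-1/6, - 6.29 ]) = [ - 6* sqrt( 10 ) ,  -  5 * sqrt( 3 ), - 6.29,-sqrt( 17) , - 2, -1/6, sqrt (6 ) /45,2*sqrt(3) /21,1/pi, sqrt(3)/3, sqrt(3 ),sqrt( 15 ),4,sqrt(17 ),sqrt( 17) , 3*sqrt( 2),  5,6.03 ]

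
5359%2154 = 1051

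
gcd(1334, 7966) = 2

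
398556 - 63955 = 334601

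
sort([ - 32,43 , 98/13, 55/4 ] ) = [ - 32, 98/13, 55/4, 43 ]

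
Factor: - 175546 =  - 2^1*7^1*12539^1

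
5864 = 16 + 5848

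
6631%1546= 447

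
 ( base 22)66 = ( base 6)350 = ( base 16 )8A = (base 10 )138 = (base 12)B6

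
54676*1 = 54676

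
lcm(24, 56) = 168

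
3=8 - 5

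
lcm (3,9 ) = 9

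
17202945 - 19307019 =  - 2104074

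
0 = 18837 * 0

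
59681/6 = 59681/6 =9946.83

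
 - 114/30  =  -19/5=- 3.80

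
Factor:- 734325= -3^1*5^2 *9791^1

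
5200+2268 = 7468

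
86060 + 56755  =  142815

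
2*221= 442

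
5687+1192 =6879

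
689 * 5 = 3445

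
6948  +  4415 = 11363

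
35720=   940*38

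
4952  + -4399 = 553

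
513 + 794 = 1307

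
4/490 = 2/245 = 0.01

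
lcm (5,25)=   25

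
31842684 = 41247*772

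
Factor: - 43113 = -3^1 * 7^1*2053^1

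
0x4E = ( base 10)78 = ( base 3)2220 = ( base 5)303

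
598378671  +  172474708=770853379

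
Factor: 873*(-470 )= -2^1*3^2*5^1*47^1 * 97^1 = -410310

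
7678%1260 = 118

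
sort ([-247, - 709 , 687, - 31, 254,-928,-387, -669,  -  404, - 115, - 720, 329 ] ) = [-928, - 720, - 709,-669,  -  404 ,  -  387, - 247, - 115, - 31,254, 329,687 ] 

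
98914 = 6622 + 92292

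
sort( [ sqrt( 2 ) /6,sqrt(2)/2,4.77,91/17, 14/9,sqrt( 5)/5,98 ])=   [ sqrt(2) /6,sqrt( 5)/5, sqrt( 2)/2, 14/9,4.77,  91/17, 98]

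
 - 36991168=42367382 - 79358550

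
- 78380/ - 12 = 6531 + 2/3 = 6531.67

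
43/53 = 43/53 = 0.81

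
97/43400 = 97/43400 = 0.00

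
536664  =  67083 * 8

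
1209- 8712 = -7503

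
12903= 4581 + 8322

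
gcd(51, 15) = 3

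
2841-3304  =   - 463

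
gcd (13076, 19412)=4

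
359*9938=3567742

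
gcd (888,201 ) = 3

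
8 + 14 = 22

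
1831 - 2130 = - 299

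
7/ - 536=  - 7/536=- 0.01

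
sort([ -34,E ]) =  [-34, E ] 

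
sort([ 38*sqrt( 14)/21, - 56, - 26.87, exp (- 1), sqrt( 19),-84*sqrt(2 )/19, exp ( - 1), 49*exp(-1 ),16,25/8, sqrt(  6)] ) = [-56,-26.87, - 84*sqrt (2 )/19, exp (-1),  exp(-1 ),sqrt(6), 25/8 , sqrt( 19), 38 * sqrt( 14)/21, 16, 49*exp(-1) ] 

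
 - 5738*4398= -25235724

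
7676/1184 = 6 + 143/296 = 6.48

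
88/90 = 44/45=0.98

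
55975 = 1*55975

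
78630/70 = 1123 + 2/7 = 1123.29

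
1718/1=1718 = 1718.00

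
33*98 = 3234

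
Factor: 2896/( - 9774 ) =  - 8/27 = - 2^3*3^( - 3) 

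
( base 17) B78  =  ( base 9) 4473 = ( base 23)65H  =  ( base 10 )3306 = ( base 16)CEA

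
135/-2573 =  - 135/2573 = - 0.05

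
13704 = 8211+5493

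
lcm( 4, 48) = 48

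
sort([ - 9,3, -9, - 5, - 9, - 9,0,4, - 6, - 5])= [ - 9,-9, - 9, - 9, - 6, - 5, - 5,  0,3,4 ]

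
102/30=17/5 = 3.40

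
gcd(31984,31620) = 4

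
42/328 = 21/164 = 0.13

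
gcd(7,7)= 7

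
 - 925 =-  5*185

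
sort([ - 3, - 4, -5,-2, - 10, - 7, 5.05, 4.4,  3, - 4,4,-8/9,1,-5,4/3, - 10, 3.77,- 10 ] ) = [ - 10 ,-10, - 10, - 7, - 5,  -  5, - 4,-4,-3, - 2,-8/9, 1 , 4/3  ,  3,3.77, 4 , 4.4,5.05]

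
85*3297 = 280245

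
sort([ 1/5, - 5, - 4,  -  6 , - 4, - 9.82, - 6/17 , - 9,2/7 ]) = [ - 9.82, - 9, - 6 , - 5, - 4, - 4 , - 6/17, 1/5,2/7] 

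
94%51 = 43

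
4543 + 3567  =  8110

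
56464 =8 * 7058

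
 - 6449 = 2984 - 9433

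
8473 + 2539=11012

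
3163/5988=3163/5988 = 0.53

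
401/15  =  401/15 = 26.73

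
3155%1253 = 649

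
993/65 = 15 + 18/65 = 15.28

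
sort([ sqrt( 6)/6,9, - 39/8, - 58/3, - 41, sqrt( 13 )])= [ - 41,-58/3, - 39/8, sqrt (6)/6 , sqrt( 13), 9]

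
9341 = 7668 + 1673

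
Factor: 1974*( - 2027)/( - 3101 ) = 571614/443 = 2^1*3^1*47^1*443^(  -  1 )*2027^1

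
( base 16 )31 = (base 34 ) 1f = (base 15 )34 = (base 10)49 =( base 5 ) 144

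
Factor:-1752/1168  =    -  2^(  -  1)*3^1= - 3/2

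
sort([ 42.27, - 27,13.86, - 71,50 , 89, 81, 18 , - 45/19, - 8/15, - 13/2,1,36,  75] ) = [-71, - 27 , - 13/2 , - 45/19, - 8/15, 1  ,  13.86,18 , 36, 42.27, 50,75 , 81, 89]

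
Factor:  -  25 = -5^2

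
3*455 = 1365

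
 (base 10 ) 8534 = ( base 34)7D0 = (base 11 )6459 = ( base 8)20526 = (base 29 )a48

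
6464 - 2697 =3767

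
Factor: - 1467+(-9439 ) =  - 2^1 * 7^1 * 19^1*41^1 = - 10906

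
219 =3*73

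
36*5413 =194868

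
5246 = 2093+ 3153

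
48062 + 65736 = 113798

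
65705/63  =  1042 + 59/63  =  1042.94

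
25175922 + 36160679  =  61336601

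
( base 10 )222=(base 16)DE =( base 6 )1010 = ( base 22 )a2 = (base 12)166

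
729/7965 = 27/295 = 0.09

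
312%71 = 28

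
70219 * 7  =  491533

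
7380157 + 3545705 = 10925862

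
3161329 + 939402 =4100731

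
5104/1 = 5104=5104.00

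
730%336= 58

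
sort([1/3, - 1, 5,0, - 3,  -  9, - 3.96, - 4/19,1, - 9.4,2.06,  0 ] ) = [ - 9.4, - 9, - 3.96, - 3,  -  1,-4/19, 0 , 0 , 1/3,1, 2.06,5 ] 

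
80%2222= 80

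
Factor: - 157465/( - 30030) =2^ ( - 1 )*3^(-1 ) * 13^(  -  1)*409^1 = 409/78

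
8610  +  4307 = 12917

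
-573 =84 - 657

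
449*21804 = 9789996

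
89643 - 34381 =55262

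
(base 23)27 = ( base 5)203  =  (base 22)29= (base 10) 53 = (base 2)110101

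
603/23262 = 201/7754 = 0.03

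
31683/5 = 6336  +  3/5 = 6336.60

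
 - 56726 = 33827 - 90553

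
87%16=7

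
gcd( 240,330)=30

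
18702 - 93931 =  - 75229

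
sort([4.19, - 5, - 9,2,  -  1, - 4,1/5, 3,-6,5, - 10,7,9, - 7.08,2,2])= [ - 10, - 9, - 7.08, - 6, - 5, - 4, - 1,1/5,2,2,2,3, 4.19 , 5,7, 9] 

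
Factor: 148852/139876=11^( - 1 )*17^( - 1)*199^1 = 199/187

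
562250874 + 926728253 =1488979127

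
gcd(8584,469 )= 1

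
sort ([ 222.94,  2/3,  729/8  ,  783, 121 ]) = [ 2/3, 729/8, 121, 222.94 , 783] 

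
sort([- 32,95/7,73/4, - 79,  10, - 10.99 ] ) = [ - 79, - 32, - 10.99, 10,95/7, 73/4] 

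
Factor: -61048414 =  - 2^1*7^2*622943^1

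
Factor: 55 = 5^1 * 11^1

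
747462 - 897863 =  - 150401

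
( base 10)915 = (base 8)1623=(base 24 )1E3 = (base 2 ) 1110010011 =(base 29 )12g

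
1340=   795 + 545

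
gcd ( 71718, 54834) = 6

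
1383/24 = 461/8= 57.62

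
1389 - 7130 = - 5741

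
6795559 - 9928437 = -3132878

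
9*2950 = 26550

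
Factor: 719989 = 719989^1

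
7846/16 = 490 + 3/8  =  490.38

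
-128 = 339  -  467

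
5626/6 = 2813/3 = 937.67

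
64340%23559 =17222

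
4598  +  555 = 5153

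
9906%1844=686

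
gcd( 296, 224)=8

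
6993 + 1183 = 8176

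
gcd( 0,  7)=7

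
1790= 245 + 1545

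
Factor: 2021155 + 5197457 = 2^2* 3^3*89^1*751^1 = 7218612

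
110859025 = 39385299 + 71473726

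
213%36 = 33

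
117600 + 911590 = 1029190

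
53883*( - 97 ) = - 5226651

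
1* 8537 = 8537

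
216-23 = 193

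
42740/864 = 10685/216 = 49.47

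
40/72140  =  2/3607 = 0.00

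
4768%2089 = 590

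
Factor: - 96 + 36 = - 60=- 2^2*3^1 * 5^1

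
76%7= 6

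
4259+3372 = 7631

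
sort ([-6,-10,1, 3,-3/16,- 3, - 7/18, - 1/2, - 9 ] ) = [ - 10, - 9,  -  6, - 3, - 1/2, - 7/18, - 3/16, 1,3 ]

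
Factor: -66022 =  -2^1 * 11^1*3001^1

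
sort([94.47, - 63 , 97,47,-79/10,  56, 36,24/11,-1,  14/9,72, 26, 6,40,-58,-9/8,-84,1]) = [-84,-63, - 58,  -  79/10,-9/8, -1,1,14/9,24/11, 6,26,  36, 40,47,56,72, 94.47,  97] 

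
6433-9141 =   -  2708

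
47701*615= 29336115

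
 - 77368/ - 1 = 77368 + 0/1 = 77368.00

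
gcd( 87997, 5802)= 967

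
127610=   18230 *7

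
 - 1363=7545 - 8908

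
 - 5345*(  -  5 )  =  26725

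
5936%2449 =1038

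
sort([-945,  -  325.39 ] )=[ - 945, -325.39]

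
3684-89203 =- 85519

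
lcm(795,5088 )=25440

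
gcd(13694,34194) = 82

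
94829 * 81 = 7681149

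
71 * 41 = 2911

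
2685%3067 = 2685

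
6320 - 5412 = 908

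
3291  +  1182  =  4473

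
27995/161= 27995/161=173.88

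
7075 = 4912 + 2163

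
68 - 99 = -31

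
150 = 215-65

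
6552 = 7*936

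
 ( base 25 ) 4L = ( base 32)3p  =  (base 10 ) 121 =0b1111001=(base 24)51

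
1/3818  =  1/3818 = 0.00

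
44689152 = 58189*768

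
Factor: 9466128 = 2^4* 3^2 * 7^1 * 9391^1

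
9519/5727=1  +  1264/1909 = 1.66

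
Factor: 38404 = 2^2*9601^1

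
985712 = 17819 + 967893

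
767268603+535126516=1302395119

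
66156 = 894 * 74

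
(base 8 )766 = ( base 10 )502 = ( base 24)km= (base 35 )ec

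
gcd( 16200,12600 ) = 1800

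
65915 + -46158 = 19757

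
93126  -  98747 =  - 5621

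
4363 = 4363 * 1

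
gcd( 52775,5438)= 1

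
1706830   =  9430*181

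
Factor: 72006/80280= 2^( - 2 )*3^ ( - 1 )*5^ ( - 1 )*11^1 *223^( - 1 )*1091^1 = 12001/13380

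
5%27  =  5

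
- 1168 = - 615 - 553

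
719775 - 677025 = 42750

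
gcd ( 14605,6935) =5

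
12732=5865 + 6867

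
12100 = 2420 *5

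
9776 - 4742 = 5034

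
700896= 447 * 1568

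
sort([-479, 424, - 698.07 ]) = [ - 698.07 , - 479,424]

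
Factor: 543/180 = 181/60 = 2^( - 2)*3^( - 1)*5^(-1 )*181^1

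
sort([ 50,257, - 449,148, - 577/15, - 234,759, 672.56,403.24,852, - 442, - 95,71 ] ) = [ - 449, - 442, - 234, - 95, - 577/15,50,71,148,257,403.24,  672.56,759,852]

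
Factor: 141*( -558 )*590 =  - 2^2 *3^3*5^1 * 31^1*47^1 * 59^1= - 46420020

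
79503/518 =153 + 249/518 = 153.48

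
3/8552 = 3/8552=0.00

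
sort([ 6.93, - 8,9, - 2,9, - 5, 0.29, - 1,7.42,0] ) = [ - 8,-5, - 2,-1, 0, 0.29, 6.93, 7.42,9,9 ] 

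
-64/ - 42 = 1 + 11/21 = 1.52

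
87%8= 7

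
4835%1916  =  1003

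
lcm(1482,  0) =0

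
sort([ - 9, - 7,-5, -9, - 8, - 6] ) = [-9,-9, - 8,-7, - 6, - 5] 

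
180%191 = 180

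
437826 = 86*5091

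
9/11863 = 9/11863  =  0.00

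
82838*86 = 7124068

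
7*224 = 1568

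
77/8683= 77/8683 =0.01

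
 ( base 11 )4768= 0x1865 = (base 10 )6245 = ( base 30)6s5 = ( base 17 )14a6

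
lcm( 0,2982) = 0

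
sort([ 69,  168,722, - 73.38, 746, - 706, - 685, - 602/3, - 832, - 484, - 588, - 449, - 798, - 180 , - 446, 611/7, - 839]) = [ - 839, - 832, - 798, - 706, - 685, - 588, - 484, - 449, - 446, - 602/3,-180 , - 73.38,69, 611/7, 168, 722, 746] 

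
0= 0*2163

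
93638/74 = 1265 + 14/37 = 1265.38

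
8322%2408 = 1098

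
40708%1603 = 633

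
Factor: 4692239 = 83^1*56533^1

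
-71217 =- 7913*9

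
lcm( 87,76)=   6612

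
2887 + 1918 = 4805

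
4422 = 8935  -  4513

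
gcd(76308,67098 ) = 6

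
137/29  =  4 + 21/29  =  4.72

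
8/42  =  4/21 = 0.19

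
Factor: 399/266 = 3/2 = 2^ (  -  1 )*3^1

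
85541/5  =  17108 + 1/5 = 17108.20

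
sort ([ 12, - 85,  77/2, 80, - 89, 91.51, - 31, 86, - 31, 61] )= [ - 89, - 85 , - 31, - 31, 12,77/2, 61, 80 , 86,  91.51 ]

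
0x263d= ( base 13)45c0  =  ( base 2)10011000111101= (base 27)dbf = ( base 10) 9789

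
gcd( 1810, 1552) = 2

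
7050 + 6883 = 13933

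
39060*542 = 21170520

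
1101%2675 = 1101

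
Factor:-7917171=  - 3^1*1409^1*1873^1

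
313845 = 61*5145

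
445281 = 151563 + 293718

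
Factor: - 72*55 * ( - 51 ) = 201960 = 2^3*3^3*5^1*11^1 * 17^1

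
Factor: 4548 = 2^2*3^1 * 379^1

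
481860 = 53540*9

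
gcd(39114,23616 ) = 738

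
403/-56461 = - 403/56461 = - 0.01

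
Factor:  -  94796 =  - 2^2 * 13^1* 1823^1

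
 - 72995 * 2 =  -  145990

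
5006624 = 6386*784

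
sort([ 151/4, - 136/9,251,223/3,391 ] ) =[-136/9,151/4,223/3,251,391 ]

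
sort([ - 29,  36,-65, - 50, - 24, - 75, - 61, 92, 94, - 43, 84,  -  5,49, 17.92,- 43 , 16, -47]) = [ - 75,-65,-61,-50,-47, - 43, - 43 , - 29, - 24 , - 5, 16,17.92, 36,  49, 84,  92, 94]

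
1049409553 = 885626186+163783367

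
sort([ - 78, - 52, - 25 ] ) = [ - 78, - 52, - 25 ] 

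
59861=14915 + 44946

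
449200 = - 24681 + 473881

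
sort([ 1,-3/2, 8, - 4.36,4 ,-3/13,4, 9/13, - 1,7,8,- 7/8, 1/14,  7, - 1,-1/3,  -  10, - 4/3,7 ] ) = [-10,-4.36,-3/2,-4/3, - 1, - 1, - 7/8,-1/3, - 3/13, 1/14, 9/13, 1, 4,4 , 7, 7, 7, 8, 8] 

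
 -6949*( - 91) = 632359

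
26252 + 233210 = 259462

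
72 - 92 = - 20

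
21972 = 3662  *6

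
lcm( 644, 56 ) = 1288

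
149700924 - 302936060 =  - 153235136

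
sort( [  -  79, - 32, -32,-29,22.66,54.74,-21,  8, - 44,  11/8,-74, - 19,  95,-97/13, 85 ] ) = [  -  79, - 74, - 44 , - 32, - 32, - 29, - 21, - 19, - 97/13,11/8,8, 22.66,54.74,85, 95] 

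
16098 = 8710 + 7388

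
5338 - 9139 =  - 3801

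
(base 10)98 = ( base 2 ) 1100010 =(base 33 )2W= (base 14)70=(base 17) 5d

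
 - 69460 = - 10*6946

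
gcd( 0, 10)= 10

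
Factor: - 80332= - 2^2*7^1*19^1*151^1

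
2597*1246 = 3235862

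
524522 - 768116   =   - 243594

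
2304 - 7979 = - 5675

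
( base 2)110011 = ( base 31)1K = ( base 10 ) 51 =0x33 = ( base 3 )1220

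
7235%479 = 50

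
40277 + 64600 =104877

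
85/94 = 85/94 = 0.90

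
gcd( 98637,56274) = 3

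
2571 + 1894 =4465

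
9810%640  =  210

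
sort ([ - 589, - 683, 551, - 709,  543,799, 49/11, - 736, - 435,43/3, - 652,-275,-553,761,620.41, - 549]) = [ - 736, - 709, - 683, - 652, - 589, - 553,-549,-435, - 275, 49/11,43/3,543, 551,620.41, 761,  799 ] 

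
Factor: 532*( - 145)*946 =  - 72974440 = - 2^3 * 5^1*7^1 * 11^1*19^1*29^1*43^1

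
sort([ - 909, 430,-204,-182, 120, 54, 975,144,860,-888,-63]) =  [ - 909,-888, - 204, -182, - 63,  54 , 120,144, 430,860 , 975 ] 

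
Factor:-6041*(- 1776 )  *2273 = 2^4*3^1*7^1*37^1*863^1*2273^1 = 24386598768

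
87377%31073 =25231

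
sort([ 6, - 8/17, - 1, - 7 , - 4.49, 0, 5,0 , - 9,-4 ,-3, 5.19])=[ - 9, -7, - 4.49,-4,-3, - 1,  -  8/17,0, 0, 5, 5.19,6 ]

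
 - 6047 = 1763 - 7810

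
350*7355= 2574250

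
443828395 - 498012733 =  - 54184338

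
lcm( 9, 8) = 72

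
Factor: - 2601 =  - 3^2*17^2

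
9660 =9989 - 329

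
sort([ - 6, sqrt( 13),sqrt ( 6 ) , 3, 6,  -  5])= [ - 6,  -  5, sqrt( 6 ), 3, sqrt( 13),6] 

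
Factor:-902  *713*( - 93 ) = 59810718 = 2^1*3^1*11^1*23^1*31^2 * 41^1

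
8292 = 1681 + 6611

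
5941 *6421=38147161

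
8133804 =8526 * 954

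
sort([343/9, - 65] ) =[ - 65 , 343/9]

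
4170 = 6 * 695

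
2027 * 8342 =16909234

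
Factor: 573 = 3^1*191^1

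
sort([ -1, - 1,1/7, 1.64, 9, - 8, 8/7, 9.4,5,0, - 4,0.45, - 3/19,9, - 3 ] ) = [-8,  -  4 ,-3, - 1, - 1, - 3/19,  0,1/7, 0.45,8/7,1.64,5, 9,9,9.4 ]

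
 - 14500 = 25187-39687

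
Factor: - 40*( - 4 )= 2^5*5^1 = 160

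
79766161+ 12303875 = 92070036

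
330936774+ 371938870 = 702875644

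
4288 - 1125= 3163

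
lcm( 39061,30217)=1601501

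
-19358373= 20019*( - 967 )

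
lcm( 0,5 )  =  0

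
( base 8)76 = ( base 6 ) 142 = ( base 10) 62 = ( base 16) 3e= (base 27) 28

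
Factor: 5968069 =239^1*24971^1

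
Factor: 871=13^1*67^1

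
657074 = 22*29867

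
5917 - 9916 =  - 3999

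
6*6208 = 37248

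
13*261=3393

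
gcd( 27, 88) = 1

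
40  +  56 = 96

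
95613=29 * 3297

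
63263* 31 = 1961153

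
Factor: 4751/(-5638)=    - 2^ ( - 1 )*2819^( - 1)*4751^1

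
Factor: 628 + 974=2^1 * 3^2*89^1 = 1602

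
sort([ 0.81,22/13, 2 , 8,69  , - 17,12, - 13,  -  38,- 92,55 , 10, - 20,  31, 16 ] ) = [ - 92,-38, - 20, - 17,  -  13, 0.81,  22/13,2, 8, 10,12, 16,31, 55,69 ]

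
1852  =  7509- 5657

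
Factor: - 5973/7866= - 1991/2622 = - 2^(-1)*3^(-1 ) * 11^1  *  19^( - 1) *23^( - 1)*181^1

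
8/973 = 8/973 = 0.01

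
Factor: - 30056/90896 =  - 2^( - 1 )*17^2*19^( - 1 )*23^( - 1) =- 289/874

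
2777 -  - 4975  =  7752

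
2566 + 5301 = 7867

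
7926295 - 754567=7171728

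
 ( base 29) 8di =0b1101111010011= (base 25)b9n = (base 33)6HS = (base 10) 7123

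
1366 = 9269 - 7903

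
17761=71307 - 53546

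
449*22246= 9988454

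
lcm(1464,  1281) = 10248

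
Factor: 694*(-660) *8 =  - 3664320 =- 2^6*3^1*5^1 *11^1*347^1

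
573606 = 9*63734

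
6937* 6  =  41622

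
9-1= 8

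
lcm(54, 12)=108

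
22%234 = 22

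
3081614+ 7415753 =10497367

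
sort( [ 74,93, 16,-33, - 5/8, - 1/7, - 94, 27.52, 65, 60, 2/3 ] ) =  [ - 94, - 33, - 5/8, - 1/7,2/3, 16,27.52,60, 65,74,93]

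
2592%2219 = 373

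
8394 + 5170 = 13564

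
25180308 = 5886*4278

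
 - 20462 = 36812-57274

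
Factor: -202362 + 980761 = 778399 = 73^1*10663^1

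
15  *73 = 1095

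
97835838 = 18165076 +79670762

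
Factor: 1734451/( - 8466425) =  - 5^( - 2)*11^( - 1)*17^( - 1)*83^1*1811^( - 1 )*20897^1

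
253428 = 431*588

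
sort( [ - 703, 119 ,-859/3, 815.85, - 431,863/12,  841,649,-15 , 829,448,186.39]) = [ - 703,  -  431, - 859/3, - 15, 863/12,119, 186.39,  448, 649 , 815.85, 829,841]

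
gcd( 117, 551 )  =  1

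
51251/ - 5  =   - 10251 + 4/5=- 10250.20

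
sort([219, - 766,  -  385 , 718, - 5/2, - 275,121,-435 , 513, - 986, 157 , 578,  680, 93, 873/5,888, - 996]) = [ - 996, - 986 ,- 766, - 435,-385, - 275,  -  5/2,93,121, 157,873/5,219,513, 578,  680,  718,888 ]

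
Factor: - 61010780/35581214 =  - 2^1*5^1 * 29^1*37^1*113^(  -  1)* 313^ (-1 )  *  503^(  -  1)*2843^1 = - 30505390/17790607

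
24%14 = 10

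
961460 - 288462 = 672998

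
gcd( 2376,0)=2376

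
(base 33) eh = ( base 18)18b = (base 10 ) 479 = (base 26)IB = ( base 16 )1DF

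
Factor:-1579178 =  - 2^1 * 789589^1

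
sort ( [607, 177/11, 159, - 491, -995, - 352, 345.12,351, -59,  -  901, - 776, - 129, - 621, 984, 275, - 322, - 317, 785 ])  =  [ - 995, - 901, - 776, - 621, - 491,  -  352,- 322,  -  317,  -  129, - 59, 177/11,159, 275, 345.12 , 351,607, 785,984] 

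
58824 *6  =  352944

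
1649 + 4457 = 6106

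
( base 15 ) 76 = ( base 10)111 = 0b1101111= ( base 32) 3F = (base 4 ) 1233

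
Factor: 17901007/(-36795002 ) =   -  2^(-1)*37^1 * 483811^1*18397501^( - 1)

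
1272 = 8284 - 7012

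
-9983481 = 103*(-96927 ) 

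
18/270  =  1/15 = 0.07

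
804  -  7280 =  - 6476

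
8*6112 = 48896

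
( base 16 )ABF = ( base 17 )98E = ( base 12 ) 1713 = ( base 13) 1338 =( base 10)2751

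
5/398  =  5/398  =  0.01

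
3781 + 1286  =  5067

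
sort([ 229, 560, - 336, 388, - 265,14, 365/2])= [ - 336, - 265,14,365/2,229,388  ,  560] 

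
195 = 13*15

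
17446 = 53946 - 36500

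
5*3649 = 18245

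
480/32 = 15=15.00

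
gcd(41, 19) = 1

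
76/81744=19/20436= 0.00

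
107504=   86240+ 21264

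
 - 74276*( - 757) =56226932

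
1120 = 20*56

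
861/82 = 10 + 1/2 = 10.50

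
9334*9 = 84006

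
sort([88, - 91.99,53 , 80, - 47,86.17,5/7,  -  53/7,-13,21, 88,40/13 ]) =[-91.99, - 47, - 13,  -  53/7,5/7,40/13 , 21,53, 80, 86.17,88,  88 ] 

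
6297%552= 225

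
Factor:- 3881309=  - 43^1*90263^1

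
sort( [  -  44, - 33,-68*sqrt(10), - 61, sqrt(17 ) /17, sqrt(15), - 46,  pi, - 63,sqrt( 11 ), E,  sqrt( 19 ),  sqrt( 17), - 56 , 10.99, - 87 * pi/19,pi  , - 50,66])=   [ - 68*sqrt (10 ), - 63,  -  61,- 56, - 50, - 46  ,-44, - 33,  -  87 *pi/19, sqrt(17 )/17 , E, pi, pi, sqrt(11 ), sqrt( 15) , sqrt( 17)  ,  sqrt( 19 ), 10.99,  66 ] 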